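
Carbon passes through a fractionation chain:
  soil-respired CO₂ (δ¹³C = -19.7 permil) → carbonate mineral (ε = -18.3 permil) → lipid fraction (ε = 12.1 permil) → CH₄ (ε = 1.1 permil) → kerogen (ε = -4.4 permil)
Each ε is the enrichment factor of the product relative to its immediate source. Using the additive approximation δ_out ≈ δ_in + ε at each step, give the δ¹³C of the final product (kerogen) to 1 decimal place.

step 1: δ ≈ -19.7 + (-18.3) = -38.0 permil
step 2: δ ≈ -38.0 + (12.1) = -25.9 permil
step 3: δ ≈ -25.9 + (1.1) = -24.8 permil
step 4: δ ≈ -24.8 + (-4.4) = -29.2 permil

-29.2 permil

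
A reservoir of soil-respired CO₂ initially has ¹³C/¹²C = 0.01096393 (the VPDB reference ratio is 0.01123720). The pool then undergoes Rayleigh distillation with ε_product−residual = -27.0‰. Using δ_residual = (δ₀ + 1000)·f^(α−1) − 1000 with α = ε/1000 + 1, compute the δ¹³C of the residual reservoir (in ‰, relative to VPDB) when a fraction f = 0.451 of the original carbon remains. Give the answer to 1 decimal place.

-3.1‰

δ₀ = (0.01096393/0.01123720 − 1)×1000 = (0.975682 − 1)×1000 = -24.318‰
α − 1 = ε/1000 = -0.0270
f^(α−1) = 0.451^(-0.0270) = 1.021733
δ_res = (-24.318 + 1000) × 1.021733 − 1000 = 996.886 − 1000 = -3.11‰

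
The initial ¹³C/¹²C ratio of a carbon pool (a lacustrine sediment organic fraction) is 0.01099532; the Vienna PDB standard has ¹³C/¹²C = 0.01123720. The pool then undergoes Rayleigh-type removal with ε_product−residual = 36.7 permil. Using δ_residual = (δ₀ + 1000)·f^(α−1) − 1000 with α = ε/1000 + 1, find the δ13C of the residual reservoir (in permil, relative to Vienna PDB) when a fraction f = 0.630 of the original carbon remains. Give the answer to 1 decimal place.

-38.0 permil

δ₀ = (0.01099532/0.01123720 − 1)×1000 = (0.978475 − 1)×1000 = -21.525 permil
α − 1 = ε/1000 = 0.0367
f^(α−1) = 0.630^(0.0367) = 0.983186
δ_res = (-21.525 + 1000) × 0.983186 − 1000 = 962.023 − 1000 = -37.98 permil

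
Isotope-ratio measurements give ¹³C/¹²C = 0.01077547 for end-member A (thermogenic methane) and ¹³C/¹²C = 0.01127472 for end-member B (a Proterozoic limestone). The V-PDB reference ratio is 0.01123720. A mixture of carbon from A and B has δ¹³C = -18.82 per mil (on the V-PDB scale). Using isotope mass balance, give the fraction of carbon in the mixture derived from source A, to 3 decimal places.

0.499

δ_A = (0.01077547/0.01123720 − 1)×1000 = (0.958911 − 1)×1000 = -41.089 per mil
δ_B = (0.01127472/0.01123720 − 1)×1000 = (1.003339 − 1)×1000 = 3.339 per mil
f_A = (δ_mix − δ_B)/(δ_A − δ_B) = (-18.82 − (3.339))/(-41.089 − (3.339))
f_A = -22.159 / -44.428 = 0.4988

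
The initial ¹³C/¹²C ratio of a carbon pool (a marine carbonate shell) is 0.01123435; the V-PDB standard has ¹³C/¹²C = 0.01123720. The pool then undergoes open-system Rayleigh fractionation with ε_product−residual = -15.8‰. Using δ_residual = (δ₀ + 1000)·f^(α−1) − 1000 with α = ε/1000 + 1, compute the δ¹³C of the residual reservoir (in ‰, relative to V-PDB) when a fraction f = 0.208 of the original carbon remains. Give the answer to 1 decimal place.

δ₀ = (0.01123435/0.01123720 − 1)×1000 = (0.999746 − 1)×1000 = -0.254‰
α − 1 = ε/1000 = -0.0158
f^(α−1) = 0.208^(-0.0158) = 1.025120
δ_res = (-0.254 + 1000) × 1.025120 − 1000 = 1024.860 − 1000 = 24.86‰

24.9‰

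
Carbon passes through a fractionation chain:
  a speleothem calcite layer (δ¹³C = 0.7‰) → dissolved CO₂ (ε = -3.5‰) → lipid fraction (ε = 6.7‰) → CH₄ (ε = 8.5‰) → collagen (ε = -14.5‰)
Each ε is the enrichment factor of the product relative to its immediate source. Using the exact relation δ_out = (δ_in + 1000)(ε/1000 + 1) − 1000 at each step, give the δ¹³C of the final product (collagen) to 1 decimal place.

step 1: δ = (0.70 + 1000)·(-3.5/1000 + 1) − 1000 = -2.80‰
step 2: δ = (-2.80 + 1000)·(6.7/1000 + 1) − 1000 = 3.88‰
step 3: δ = (3.88 + 1000)·(8.5/1000 + 1) − 1000 = 12.41‰
step 4: δ = (12.41 + 1000)·(-14.5/1000 + 1) − 1000 = -2.27‰

-2.3‰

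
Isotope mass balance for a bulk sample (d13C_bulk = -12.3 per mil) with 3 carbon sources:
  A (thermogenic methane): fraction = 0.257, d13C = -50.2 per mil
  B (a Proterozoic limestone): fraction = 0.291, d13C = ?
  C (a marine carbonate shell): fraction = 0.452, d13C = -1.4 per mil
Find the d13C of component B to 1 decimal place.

4.2 per mil

Isotope mass balance: δ_bulk = Σ fᵢ·δᵢ.
-12.3 = 0.257×(-50.2) + 0.291×δ_B + 0.452×(-1.4)
0.291·δ_B = -12.3 − (-13.534) = 1.234
δ_B = 1.234 / 0.291 = 4.24 per mil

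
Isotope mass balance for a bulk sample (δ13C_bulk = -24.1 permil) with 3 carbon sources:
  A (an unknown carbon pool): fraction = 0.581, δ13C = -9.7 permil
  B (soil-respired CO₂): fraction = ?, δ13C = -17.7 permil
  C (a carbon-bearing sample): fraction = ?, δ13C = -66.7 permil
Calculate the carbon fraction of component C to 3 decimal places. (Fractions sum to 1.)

0.225

Let f_C and f_B be the unknown fractions; fractions sum to 1 so f_C + f_B = 0.419.
Mass balance: Σ fᵢ·δᵢ = δ_bulk ⇒ f_C·(-66.7) + f_B·(-17.7) = -24.1 − (-5.636) = -18.464
Substitute f_B = 0.419 − f_C:
f_C·(-66.7 − -17.7) = -18.464 − 0.419×(-17.7) = -11.048
f_C = -11.048 / -49.0 = 0.2255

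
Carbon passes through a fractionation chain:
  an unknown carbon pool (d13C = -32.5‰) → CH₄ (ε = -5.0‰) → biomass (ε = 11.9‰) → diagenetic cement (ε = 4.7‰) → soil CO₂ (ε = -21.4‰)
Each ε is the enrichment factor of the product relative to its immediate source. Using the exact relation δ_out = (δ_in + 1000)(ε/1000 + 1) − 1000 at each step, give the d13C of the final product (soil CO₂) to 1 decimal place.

-42.2‰

step 1: δ = (-32.50 + 1000)·(-5.0/1000 + 1) − 1000 = -37.34‰
step 2: δ = (-37.34 + 1000)·(11.9/1000 + 1) − 1000 = -25.88‰
step 3: δ = (-25.88 + 1000)·(4.7/1000 + 1) − 1000 = -21.30‰
step 4: δ = (-21.30 + 1000)·(-21.4/1000 + 1) − 1000 = -42.25‰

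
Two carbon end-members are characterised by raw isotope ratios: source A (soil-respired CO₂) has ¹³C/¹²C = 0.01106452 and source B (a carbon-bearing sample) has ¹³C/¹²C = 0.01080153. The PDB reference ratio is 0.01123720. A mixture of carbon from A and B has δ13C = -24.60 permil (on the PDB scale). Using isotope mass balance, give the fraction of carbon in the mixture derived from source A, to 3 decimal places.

0.605

δ_A = (0.01106452/0.01123720 − 1)×1000 = (0.984633 − 1)×1000 = -15.367 permil
δ_B = (0.01080153/0.01123720 − 1)×1000 = (0.961230 − 1)×1000 = -38.770 permil
f_A = (δ_mix − δ_B)/(δ_A − δ_B) = (-24.60 − (-38.770))/(-15.367 − (-38.770))
f_A = 14.170 / 23.404 = 0.6055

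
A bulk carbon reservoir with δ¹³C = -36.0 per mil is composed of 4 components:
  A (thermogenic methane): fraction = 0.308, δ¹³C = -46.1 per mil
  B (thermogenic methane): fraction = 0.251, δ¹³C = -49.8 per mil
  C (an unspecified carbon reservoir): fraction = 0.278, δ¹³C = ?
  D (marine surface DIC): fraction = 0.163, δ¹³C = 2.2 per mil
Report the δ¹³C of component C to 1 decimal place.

-34.7 per mil

Isotope mass balance: δ_bulk = Σ fᵢ·δᵢ.
-36.0 = 0.308×(-46.1) + 0.251×(-49.8) + 0.278×δ_C + 0.163×(2.2)
0.278·δ_C = -36.0 − (-26.340) = -9.660
δ_C = -9.660 / 0.278 = -34.75 per mil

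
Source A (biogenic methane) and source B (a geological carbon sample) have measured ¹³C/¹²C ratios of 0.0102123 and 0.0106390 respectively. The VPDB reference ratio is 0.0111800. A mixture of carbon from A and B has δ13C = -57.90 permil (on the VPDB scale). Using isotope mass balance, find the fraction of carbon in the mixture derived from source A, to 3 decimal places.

0.249

δ_A = (0.0102123/0.0111800 − 1)×1000 = (0.913444 − 1)×1000 = -86.556 permil
δ_B = (0.0106390/0.0111800 − 1)×1000 = (0.951610 − 1)×1000 = -48.390 permil
f_A = (δ_mix − δ_B)/(δ_A − δ_B) = (-57.90 − (-48.390))/(-86.556 − (-48.390))
f_A = -9.510 / -38.166 = 0.2492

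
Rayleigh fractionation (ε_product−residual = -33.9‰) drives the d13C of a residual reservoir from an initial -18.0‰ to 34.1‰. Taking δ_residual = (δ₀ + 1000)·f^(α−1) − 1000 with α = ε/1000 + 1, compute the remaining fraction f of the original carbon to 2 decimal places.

0.22

α − 1 = ε/1000 = -0.0339
(δ_res + 1000)/(δ₀ + 1000) = (34.1 + 1000)/(-18.0 + 1000) = 1034.1/982.0 = 1.053055
f = 1.053055^(1/-0.0339) = exp(ln(1.053055)/-0.0339) = exp(0.05170/-0.0339)
f = exp(-1.5249) = 0.2176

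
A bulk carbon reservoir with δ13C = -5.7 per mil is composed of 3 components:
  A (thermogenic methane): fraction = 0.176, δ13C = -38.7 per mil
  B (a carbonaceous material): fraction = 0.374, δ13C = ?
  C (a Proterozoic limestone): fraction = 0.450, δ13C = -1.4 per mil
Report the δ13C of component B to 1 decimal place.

Isotope mass balance: δ_bulk = Σ fᵢ·δᵢ.
-5.7 = 0.176×(-38.7) + 0.374×δ_B + 0.450×(-1.4)
0.374·δ_B = -5.7 − (-7.441) = 1.741
δ_B = 1.741 / 0.374 = 4.66 per mil

4.7 per mil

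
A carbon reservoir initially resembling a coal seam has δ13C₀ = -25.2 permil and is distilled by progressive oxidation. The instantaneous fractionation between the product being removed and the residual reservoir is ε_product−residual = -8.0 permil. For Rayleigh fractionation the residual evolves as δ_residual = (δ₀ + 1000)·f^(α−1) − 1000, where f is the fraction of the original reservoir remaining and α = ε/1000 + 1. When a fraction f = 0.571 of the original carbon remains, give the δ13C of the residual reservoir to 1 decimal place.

-20.8 permil

Rayleigh residual: δ_res = (δ₀ + 1000)·f^(α−1) − 1000
α = ε/1000 + 1 = 0.99200, so α − 1 = -0.00800
f^(α−1) = 0.571^(-0.00800) = 1.004493
δ_res = (-25.2 + 1000) × 1.004493 − 1000 = 979.180 − 1000 = -20.82 permil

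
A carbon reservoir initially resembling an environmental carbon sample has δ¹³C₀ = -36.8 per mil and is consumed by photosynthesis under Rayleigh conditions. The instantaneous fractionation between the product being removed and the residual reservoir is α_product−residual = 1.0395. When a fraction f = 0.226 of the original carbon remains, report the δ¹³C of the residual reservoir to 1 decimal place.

-91.8 per mil

Rayleigh residual: δ_res = (δ₀ + 1000)·f^(α−1) − 1000
α − 1 = 0.03950
f^(α−1) = 0.226^(0.03950) = 0.942947
δ_res = (-36.8 + 1000) × 0.942947 − 1000 = 908.247 − 1000 = -91.75 per mil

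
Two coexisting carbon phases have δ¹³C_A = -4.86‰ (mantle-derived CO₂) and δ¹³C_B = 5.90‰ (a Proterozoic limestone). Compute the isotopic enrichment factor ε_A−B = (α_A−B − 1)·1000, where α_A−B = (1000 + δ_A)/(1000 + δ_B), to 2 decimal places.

α_A−B = (1000 + -4.86) / (1000 + 5.90) = 995.14 / 1005.90 = 0.989303
ε_A−B = (0.989303 − 1) × 1000 = -10.697‰
(The approximation ε ≈ δ_A − δ_B would give -10.76‰.)

-10.70‰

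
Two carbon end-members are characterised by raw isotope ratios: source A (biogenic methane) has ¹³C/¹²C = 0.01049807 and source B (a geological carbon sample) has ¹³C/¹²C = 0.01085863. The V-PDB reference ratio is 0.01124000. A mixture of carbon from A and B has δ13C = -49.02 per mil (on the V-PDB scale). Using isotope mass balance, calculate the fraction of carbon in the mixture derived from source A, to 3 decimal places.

δ_A = (0.01049807/0.01124000 − 1)×1000 = (0.933992 − 1)×1000 = -66.008 per mil
δ_B = (0.01085863/0.01124000 − 1)×1000 = (0.966070 − 1)×1000 = -33.930 per mil
f_A = (δ_mix − δ_B)/(δ_A − δ_B) = (-49.02 − (-33.930))/(-66.008 − (-33.930))
f_A = -15.090 / -32.078 = 0.4704

0.470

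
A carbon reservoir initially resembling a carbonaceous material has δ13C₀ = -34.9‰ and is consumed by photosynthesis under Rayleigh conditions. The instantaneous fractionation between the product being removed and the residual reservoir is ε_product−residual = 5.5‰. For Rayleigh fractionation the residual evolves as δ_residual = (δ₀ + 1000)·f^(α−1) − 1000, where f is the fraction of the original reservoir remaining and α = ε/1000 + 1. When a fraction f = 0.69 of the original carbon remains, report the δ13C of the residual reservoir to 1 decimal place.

Rayleigh residual: δ_res = (δ₀ + 1000)·f^(α−1) − 1000
α = ε/1000 + 1 = 1.00550, so α − 1 = 0.00550
f^(α−1) = 0.69^(0.00550) = 0.997961
δ_res = (-34.9 + 1000) × 0.997961 − 1000 = 963.132 − 1000 = -36.87‰

-36.9‰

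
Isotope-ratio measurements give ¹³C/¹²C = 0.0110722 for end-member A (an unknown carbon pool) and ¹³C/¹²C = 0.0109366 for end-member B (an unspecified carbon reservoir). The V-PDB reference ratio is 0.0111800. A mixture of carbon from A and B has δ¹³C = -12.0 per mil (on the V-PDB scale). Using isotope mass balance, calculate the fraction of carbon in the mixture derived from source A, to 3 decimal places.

δ_A = (0.0110722/0.0111800 − 1)×1000 = (0.990358 − 1)×1000 = -9.642 per mil
δ_B = (0.0109366/0.0111800 − 1)×1000 = (0.978229 − 1)×1000 = -21.771 per mil
f_A = (δ_mix − δ_B)/(δ_A − δ_B) = (-12.0 − (-21.771))/(-9.642 − (-21.771))
f_A = 9.771 / 12.129 = 0.8056

0.806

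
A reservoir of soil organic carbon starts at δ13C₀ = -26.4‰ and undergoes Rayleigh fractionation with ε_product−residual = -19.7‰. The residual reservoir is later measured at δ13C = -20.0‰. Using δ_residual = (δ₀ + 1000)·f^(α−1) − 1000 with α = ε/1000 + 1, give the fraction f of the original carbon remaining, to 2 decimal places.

α − 1 = ε/1000 = -0.0197
(δ_res + 1000)/(δ₀ + 1000) = (-20.0 + 1000)/(-26.4 + 1000) = 980.0/973.6 = 1.006574
f = 1.006574^(1/-0.0197) = exp(ln(1.006574)/-0.0197) = exp(0.00655/-0.0197)
f = exp(-0.3326) = 0.7171

0.72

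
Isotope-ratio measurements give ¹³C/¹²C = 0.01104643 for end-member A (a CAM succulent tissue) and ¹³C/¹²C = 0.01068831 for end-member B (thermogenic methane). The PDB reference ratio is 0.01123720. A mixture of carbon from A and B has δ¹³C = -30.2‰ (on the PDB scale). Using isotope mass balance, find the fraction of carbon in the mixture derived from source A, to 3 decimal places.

0.585

δ_A = (0.01104643/0.01123720 − 1)×1000 = (0.983023 − 1)×1000 = -16.977‰
δ_B = (0.01068831/0.01123720 − 1)×1000 = (0.951154 − 1)×1000 = -48.846‰
f_A = (δ_mix − δ_B)/(δ_A − δ_B) = (-30.2 − (-48.846))/(-16.977 − (-48.846))
f_A = 18.646 / 31.869 = 0.5851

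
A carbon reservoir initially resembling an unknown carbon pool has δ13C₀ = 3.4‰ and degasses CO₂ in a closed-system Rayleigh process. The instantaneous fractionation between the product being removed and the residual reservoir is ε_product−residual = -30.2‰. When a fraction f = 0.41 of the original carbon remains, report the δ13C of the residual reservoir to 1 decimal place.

30.8‰

Rayleigh residual: δ_res = (δ₀ + 1000)·f^(α−1) − 1000
α = ε/1000 + 1 = 0.96980, so α − 1 = -0.03020
f^(α−1) = 0.41^(-0.03020) = 1.027292
δ_res = (3.4 + 1000) × 1.027292 − 1000 = 1030.785 − 1000 = 30.78‰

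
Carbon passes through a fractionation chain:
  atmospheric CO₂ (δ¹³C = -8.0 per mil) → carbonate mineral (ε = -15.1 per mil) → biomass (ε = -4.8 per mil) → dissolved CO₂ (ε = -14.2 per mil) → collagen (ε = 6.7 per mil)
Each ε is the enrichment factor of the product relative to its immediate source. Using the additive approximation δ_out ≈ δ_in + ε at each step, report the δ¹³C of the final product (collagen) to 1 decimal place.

-35.4 per mil

step 1: δ ≈ -8.0 + (-15.1) = -23.1 per mil
step 2: δ ≈ -23.1 + (-4.8) = -27.9 per mil
step 3: δ ≈ -27.9 + (-14.2) = -42.1 per mil
step 4: δ ≈ -42.1 + (6.7) = -35.4 per mil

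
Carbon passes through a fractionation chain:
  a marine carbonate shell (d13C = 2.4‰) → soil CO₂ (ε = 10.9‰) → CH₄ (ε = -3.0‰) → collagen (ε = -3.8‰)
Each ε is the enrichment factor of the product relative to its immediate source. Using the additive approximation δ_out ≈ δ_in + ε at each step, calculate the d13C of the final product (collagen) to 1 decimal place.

step 1: δ ≈ 2.4 + (10.9) = 13.3‰
step 2: δ ≈ 13.3 + (-3.0) = 10.3‰
step 3: δ ≈ 10.3 + (-3.8) = 6.5‰

6.5‰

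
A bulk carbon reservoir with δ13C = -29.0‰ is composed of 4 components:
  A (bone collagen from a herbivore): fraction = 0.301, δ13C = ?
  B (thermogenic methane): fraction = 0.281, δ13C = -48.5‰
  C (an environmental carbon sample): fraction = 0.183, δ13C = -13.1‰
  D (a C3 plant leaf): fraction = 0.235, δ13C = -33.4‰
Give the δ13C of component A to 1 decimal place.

Isotope mass balance: δ_bulk = Σ fᵢ·δᵢ.
-29.0 = 0.301×δ_A + 0.281×(-48.5) + 0.183×(-13.1) + 0.235×(-33.4)
0.301·δ_A = -29.0 − (-23.875) = -5.125
δ_A = -5.125 / 0.301 = -17.03‰

-17.0‰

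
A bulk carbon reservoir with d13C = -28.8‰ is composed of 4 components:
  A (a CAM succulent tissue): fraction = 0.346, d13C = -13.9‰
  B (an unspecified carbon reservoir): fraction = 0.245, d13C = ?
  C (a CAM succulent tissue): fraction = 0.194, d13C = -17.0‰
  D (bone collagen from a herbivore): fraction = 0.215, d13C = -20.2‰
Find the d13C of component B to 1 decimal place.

-66.7‰

Isotope mass balance: δ_bulk = Σ fᵢ·δᵢ.
-28.8 = 0.346×(-13.9) + 0.245×δ_B + 0.194×(-17.0) + 0.215×(-20.2)
0.245·δ_B = -28.8 − (-12.450) = -16.350
δ_B = -16.350 / 0.245 = -66.73‰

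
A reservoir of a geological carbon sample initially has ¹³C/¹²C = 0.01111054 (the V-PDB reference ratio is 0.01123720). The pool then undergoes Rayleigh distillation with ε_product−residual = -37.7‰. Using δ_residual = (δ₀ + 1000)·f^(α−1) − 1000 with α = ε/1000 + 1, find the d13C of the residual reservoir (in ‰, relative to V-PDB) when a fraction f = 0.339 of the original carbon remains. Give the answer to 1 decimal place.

δ₀ = (0.01111054/0.01123720 − 1)×1000 = (0.988729 − 1)×1000 = -11.271‰
α − 1 = ε/1000 = -0.0377
f^(α−1) = 0.339^(-0.0377) = 1.041625
δ_res = (-11.271 + 1000) × 1.041625 − 1000 = 1029.885 − 1000 = 29.88‰

29.9‰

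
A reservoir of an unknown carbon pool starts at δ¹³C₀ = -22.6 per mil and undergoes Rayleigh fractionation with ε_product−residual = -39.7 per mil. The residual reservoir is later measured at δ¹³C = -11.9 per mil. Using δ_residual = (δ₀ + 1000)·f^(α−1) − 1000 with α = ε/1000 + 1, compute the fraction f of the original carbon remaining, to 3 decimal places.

0.760

α − 1 = ε/1000 = -0.0397
(δ_res + 1000)/(δ₀ + 1000) = (-11.9 + 1000)/(-22.6 + 1000) = 988.1/977.4 = 1.010947
f = 1.010947^(1/-0.0397) = exp(ln(1.010947)/-0.0397) = exp(0.01089/-0.0397)
f = exp(-0.2743) = 0.7601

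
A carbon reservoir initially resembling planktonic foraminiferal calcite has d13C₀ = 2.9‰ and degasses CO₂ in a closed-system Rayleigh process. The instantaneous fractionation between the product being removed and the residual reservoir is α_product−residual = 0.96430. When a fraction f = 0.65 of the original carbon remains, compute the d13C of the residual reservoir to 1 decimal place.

Rayleigh residual: δ_res = (δ₀ + 1000)·f^(α−1) − 1000
α − 1 = -0.03570
f^(α−1) = 0.65^(-0.03570) = 1.015498
δ_res = (2.9 + 1000) × 1.015498 − 1000 = 1018.443 − 1000 = 18.44‰

18.4‰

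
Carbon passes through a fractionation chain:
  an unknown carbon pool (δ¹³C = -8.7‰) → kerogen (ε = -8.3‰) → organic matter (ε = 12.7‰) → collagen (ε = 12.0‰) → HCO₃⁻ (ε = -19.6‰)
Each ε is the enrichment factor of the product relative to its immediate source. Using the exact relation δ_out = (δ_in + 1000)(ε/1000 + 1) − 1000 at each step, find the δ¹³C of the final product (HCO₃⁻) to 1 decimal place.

-12.2‰

step 1: δ = (-8.70 + 1000)·(-8.3/1000 + 1) − 1000 = -16.93‰
step 2: δ = (-16.93 + 1000)·(12.7/1000 + 1) − 1000 = -4.44‰
step 3: δ = (-4.44 + 1000)·(12.0/1000 + 1) − 1000 = 7.50‰
step 4: δ = (7.50 + 1000)·(-19.6/1000 + 1) − 1000 = -12.24‰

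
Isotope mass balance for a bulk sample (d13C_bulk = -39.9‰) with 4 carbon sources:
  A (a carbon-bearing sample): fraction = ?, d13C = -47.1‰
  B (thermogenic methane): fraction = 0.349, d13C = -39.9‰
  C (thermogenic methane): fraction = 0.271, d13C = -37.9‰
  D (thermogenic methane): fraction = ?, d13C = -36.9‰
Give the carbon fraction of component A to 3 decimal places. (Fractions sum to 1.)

0.165

Let f_A and f_D be the unknown fractions; fractions sum to 1 so f_A + f_D = 0.380.
Mass balance: Σ fᵢ·δᵢ = δ_bulk ⇒ f_A·(-47.1) + f_D·(-36.9) = -39.9 − (-24.196) = -15.704
Substitute f_D = 0.380 − f_A:
f_A·(-47.1 − -36.9) = -15.704 − 0.380×(-36.9) = -1.682
f_A = -1.682 / -10.2 = 0.1649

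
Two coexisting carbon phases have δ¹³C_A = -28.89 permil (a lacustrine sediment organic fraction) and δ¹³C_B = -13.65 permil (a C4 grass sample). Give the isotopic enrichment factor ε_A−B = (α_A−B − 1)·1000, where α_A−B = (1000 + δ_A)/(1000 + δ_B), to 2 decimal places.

α_A−B = (1000 + -28.89) / (1000 + -13.65) = 971.11 / 986.35 = 0.984549
ε_A−B = (0.984549 − 1) × 1000 = -15.451 permil
(The approximation ε ≈ δ_A − δ_B would give -15.24 permil.)

-15.45 permil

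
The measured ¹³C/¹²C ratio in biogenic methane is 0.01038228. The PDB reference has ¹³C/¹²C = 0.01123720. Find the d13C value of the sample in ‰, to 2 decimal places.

-76.08‰

d13C = (R_sample / R_standard − 1) × 1000
R_sample / R_standard = 0.01038228 / 0.01123720 = 0.923921
d13C = (0.923921 − 1) × 1000 = -76.079‰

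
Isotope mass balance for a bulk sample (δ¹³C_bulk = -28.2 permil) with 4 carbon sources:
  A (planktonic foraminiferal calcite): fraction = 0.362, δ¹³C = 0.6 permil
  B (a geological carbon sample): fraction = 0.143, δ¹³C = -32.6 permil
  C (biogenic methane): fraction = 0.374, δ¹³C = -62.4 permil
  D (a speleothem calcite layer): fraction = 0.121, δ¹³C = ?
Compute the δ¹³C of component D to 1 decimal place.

-3.5 permil

Isotope mass balance: δ_bulk = Σ fᵢ·δᵢ.
-28.2 = 0.362×(0.6) + 0.143×(-32.6) + 0.374×(-62.4) + 0.121×δ_D
0.121·δ_D = -28.2 − (-27.782) = -0.418
δ_D = -0.418 / 0.121 = -3.45 permil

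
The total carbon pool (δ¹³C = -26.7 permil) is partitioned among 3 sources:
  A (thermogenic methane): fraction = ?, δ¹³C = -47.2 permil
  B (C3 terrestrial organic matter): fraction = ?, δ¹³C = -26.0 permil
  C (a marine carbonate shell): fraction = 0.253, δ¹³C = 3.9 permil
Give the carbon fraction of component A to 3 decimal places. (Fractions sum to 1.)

Let f_A and f_B be the unknown fractions; fractions sum to 1 so f_A + f_B = 0.747.
Mass balance: Σ fᵢ·δᵢ = δ_bulk ⇒ f_A·(-47.2) + f_B·(-26.0) = -26.7 − (0.987) = -27.687
Substitute f_B = 0.747 − f_A:
f_A·(-47.2 − -26.0) = -27.687 − 0.747×(-26.0) = -8.265
f_A = -8.265 / -21.2 = 0.3898

0.390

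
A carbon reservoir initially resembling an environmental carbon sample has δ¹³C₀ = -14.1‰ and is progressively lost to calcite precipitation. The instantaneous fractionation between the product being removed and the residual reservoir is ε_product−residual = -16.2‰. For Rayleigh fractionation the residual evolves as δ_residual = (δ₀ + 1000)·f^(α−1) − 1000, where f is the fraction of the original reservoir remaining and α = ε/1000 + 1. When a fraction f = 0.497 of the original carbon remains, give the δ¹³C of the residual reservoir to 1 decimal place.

-2.9‰

Rayleigh residual: δ_res = (δ₀ + 1000)·f^(α−1) − 1000
α = ε/1000 + 1 = 0.98380, so α − 1 = -0.01620
f^(α−1) = 0.497^(-0.01620) = 1.011391
δ_res = (-14.1 + 1000) × 1.011391 − 1000 = 997.130 − 1000 = -2.87‰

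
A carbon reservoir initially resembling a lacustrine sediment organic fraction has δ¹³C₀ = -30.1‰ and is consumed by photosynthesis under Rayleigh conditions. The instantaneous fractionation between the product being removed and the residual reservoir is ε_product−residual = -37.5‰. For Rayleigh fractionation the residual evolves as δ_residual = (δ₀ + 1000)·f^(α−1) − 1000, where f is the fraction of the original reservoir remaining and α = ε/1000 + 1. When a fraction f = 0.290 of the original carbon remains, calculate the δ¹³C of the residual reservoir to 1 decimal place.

16.0‰

Rayleigh residual: δ_res = (δ₀ + 1000)·f^(α−1) − 1000
α = ε/1000 + 1 = 0.96250, so α − 1 = -0.03750
f^(α−1) = 0.290^(-0.03750) = 1.047515
δ_res = (-30.1 + 1000) × 1.047515 − 1000 = 1015.984 − 1000 = 15.98‰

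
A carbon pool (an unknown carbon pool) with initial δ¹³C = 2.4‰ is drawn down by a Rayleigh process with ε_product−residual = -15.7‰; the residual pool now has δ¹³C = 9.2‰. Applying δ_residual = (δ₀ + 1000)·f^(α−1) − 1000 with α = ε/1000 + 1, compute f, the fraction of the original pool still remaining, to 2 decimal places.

0.65

α − 1 = ε/1000 = -0.0157
(δ_res + 1000)/(δ₀ + 1000) = (9.2 + 1000)/(2.4 + 1000) = 1009.2/1002.4 = 1.006784
f = 1.006784^(1/-0.0157) = exp(ln(1.006784)/-0.0157) = exp(0.00676/-0.0157)
f = exp(-0.4306) = 0.6501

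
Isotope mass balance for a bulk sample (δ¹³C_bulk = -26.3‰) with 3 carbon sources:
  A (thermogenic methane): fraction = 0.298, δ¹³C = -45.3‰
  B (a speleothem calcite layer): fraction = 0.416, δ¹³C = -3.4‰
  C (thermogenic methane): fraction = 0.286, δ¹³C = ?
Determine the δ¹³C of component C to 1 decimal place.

-39.8‰

Isotope mass balance: δ_bulk = Σ fᵢ·δᵢ.
-26.3 = 0.298×(-45.3) + 0.416×(-3.4) + 0.286×δ_C
0.286·δ_C = -26.3 − (-14.914) = -11.386
δ_C = -11.386 / 0.286 = -39.81‰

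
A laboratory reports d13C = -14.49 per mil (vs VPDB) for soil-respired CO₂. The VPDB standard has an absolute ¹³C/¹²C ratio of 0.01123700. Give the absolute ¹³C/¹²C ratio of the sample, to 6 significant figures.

R_sample = R_standard × (d13C/1000 + 1)
R_sample = 0.01123700 × (-14.49/1000 + 1) = 0.01123700 × 0.985510
R_sample = 0.0110742

0.0110742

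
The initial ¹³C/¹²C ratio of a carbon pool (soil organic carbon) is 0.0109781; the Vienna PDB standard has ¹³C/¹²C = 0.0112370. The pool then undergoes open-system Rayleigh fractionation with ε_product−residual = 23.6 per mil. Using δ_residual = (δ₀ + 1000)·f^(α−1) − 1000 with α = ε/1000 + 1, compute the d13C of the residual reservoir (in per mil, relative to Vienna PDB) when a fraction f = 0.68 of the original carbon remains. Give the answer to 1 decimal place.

δ₀ = (0.0109781/0.0112370 − 1)×1000 = (0.976960 − 1)×1000 = -23.040 per mil
α − 1 = ε/1000 = 0.0236
f^(α−1) = 0.68^(0.0236) = 0.990940
δ_res = (-23.040 + 1000) × 0.990940 − 1000 = 968.108 − 1000 = -31.89 per mil

-31.9 per mil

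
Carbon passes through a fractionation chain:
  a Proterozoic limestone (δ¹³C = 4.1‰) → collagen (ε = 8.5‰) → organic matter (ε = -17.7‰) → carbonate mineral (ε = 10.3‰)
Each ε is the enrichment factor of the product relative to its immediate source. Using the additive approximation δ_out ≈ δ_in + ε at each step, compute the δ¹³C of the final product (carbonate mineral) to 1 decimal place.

5.2‰

step 1: δ ≈ 4.1 + (8.5) = 12.6‰
step 2: δ ≈ 12.6 + (-17.7) = -5.1‰
step 3: δ ≈ -5.1 + (10.3) = 5.2‰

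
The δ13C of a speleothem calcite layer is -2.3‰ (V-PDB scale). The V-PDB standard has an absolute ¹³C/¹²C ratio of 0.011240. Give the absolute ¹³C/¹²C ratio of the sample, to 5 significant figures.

R_sample = R_standard × (δ13C/1000 + 1)
R_sample = 0.011240 × (-2.3/1000 + 1) = 0.011240 × 0.997700
R_sample = 0.0112141

0.011214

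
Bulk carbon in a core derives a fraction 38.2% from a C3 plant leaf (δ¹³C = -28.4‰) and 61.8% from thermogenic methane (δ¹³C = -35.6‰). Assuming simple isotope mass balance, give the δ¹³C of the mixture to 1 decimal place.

-32.8‰

δ_mix = f_A·δ_A + f_B·δ_B
δ_mix = 0.382 × (-28.4) + 0.618 × (-35.6)
δ_mix = -10.85 + -22.00 = -32.85‰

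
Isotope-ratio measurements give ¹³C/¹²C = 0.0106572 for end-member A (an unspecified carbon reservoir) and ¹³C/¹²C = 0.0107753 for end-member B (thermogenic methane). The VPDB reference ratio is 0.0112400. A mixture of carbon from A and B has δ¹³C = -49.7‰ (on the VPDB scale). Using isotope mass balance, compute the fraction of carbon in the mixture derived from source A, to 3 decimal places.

δ_A = (0.0106572/0.0112400 − 1)×1000 = (0.948149 − 1)×1000 = -51.851‰
δ_B = (0.0107753/0.0112400 − 1)×1000 = (0.958657 − 1)×1000 = -41.343‰
f_A = (δ_mix − δ_B)/(δ_A − δ_B) = (-49.7 − (-41.343))/(-51.851 − (-41.343))
f_A = -8.357 / -10.507 = 0.7953

0.795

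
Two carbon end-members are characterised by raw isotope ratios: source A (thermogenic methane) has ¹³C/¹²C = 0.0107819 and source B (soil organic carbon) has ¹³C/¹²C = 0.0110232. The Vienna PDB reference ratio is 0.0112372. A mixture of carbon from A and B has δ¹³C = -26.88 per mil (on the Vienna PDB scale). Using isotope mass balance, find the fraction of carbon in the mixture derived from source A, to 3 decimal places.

δ_A = (0.0107819/0.0112372 − 1)×1000 = (0.959483 − 1)×1000 = -40.517 per mil
δ_B = (0.0110232/0.0112372 − 1)×1000 = (0.980956 − 1)×1000 = -19.044 per mil
f_A = (δ_mix − δ_B)/(δ_A − δ_B) = (-26.88 − (-19.044))/(-40.517 − (-19.044))
f_A = -7.836 / -21.473 = 0.3649

0.365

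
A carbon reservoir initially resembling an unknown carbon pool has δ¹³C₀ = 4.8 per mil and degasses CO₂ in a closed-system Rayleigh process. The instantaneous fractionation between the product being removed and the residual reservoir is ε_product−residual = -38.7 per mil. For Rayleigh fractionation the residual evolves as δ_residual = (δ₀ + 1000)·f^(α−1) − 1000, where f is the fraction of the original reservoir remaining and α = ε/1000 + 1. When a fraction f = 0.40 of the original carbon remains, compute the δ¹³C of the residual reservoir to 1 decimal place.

Rayleigh residual: δ_res = (δ₀ + 1000)·f^(α−1) − 1000
α = ε/1000 + 1 = 0.96130, so α − 1 = -0.03870
f^(α−1) = 0.40^(-0.03870) = 1.036097
δ_res = (4.8 + 1000) × 1.036097 − 1000 = 1041.070 − 1000 = 41.07 per mil

41.1 per mil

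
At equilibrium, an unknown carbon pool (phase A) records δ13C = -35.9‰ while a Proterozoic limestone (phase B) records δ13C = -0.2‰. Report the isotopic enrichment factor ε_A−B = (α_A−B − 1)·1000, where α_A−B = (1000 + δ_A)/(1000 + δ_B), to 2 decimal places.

α_A−B = (1000 + -35.9) / (1000 + -0.2) = 964.1 / 999.8 = 0.964293
ε_A−B = (0.964293 − 1) × 1000 = -35.707‰
(The approximation ε ≈ δ_A − δ_B would give -35.7‰.)

-35.71‰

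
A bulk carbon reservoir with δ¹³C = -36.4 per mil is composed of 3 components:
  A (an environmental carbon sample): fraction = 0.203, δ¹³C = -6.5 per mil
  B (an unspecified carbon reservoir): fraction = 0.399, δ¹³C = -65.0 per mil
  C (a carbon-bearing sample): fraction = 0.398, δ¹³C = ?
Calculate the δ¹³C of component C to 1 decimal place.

-23.0 per mil

Isotope mass balance: δ_bulk = Σ fᵢ·δᵢ.
-36.4 = 0.203×(-6.5) + 0.399×(-65.0) + 0.398×δ_C
0.398·δ_C = -36.4 − (-27.255) = -9.145
δ_C = -9.145 / 0.398 = -22.98 per mil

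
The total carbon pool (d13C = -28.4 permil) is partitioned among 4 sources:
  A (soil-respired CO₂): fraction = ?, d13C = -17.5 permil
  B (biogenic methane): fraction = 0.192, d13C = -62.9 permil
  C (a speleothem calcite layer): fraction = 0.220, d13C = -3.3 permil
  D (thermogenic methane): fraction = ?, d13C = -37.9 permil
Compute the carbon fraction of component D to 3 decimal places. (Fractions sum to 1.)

Let f_D and f_A be the unknown fractions; fractions sum to 1 so f_D + f_A = 0.588.
Mass balance: Σ fᵢ·δᵢ = δ_bulk ⇒ f_D·(-37.9) + f_A·(-17.5) = -28.4 − (-12.803) = -15.597
Substitute f_A = 0.588 − f_D:
f_D·(-37.9 − -17.5) = -15.597 − 0.588×(-17.5) = -5.307
f_D = -5.307 / -20.4 = 0.2602

0.260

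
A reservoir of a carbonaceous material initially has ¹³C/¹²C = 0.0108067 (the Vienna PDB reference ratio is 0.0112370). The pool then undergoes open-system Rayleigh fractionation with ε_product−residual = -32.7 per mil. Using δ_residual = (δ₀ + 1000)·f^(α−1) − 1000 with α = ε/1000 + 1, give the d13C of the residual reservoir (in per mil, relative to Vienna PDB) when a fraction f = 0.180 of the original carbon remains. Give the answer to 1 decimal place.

17.2 per mil

δ₀ = (0.0108067/0.0112370 − 1)×1000 = (0.961707 − 1)×1000 = -38.293 per mil
α − 1 = ε/1000 = -0.0327
f^(α−1) = 0.180^(-0.0327) = 1.057676
δ_res = (-38.293 + 1000) × 1.057676 − 1000 = 1017.174 − 1000 = 17.17 per mil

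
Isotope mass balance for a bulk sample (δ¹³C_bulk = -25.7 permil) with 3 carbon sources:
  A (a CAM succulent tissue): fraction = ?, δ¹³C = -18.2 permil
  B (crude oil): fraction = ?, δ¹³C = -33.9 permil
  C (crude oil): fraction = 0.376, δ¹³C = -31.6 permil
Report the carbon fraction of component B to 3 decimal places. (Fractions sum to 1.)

Let f_B and f_A be the unknown fractions; fractions sum to 1 so f_B + f_A = 0.624.
Mass balance: Σ fᵢ·δᵢ = δ_bulk ⇒ f_B·(-33.9) + f_A·(-18.2) = -25.7 − (-11.882) = -13.818
Substitute f_A = 0.624 − f_B:
f_B·(-33.9 − -18.2) = -13.818 − 0.624×(-18.2) = -2.462
f_B = -2.462 / -15.7 = 0.1568

0.157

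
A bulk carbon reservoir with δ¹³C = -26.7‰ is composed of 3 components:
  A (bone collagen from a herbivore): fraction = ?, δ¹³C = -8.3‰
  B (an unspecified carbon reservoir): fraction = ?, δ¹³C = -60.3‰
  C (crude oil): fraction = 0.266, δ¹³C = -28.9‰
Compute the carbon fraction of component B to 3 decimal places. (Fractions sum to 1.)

0.248

Let f_B and f_A be the unknown fractions; fractions sum to 1 so f_B + f_A = 0.734.
Mass balance: Σ fᵢ·δᵢ = δ_bulk ⇒ f_B·(-60.3) + f_A·(-8.3) = -26.7 − (-7.687) = -19.013
Substitute f_A = 0.734 − f_B:
f_B·(-60.3 − -8.3) = -19.013 − 0.734×(-8.3) = -12.920
f_B = -12.920 / -52.0 = 0.2485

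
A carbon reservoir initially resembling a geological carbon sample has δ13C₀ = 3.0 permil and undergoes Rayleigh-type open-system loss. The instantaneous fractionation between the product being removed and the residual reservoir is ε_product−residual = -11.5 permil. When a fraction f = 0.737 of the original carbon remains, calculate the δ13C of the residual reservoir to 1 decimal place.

6.5 permil

Rayleigh residual: δ_res = (δ₀ + 1000)·f^(α−1) − 1000
α = ε/1000 + 1 = 0.98850, so α − 1 = -0.01150
f^(α−1) = 0.737^(-0.01150) = 1.003516
δ_res = (3.0 + 1000) × 1.003516 − 1000 = 1006.526 − 1000 = 6.53 permil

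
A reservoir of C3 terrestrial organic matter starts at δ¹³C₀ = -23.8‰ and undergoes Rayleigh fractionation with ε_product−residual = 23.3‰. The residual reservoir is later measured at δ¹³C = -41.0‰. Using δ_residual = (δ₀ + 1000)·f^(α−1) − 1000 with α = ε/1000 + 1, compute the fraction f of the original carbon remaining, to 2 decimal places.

α − 1 = ε/1000 = 0.0233
(δ_res + 1000)/(δ₀ + 1000) = (-41.0 + 1000)/(-23.8 + 1000) = 959.0/976.2 = 0.982381
f = 0.982381^(1/0.0233) = exp(ln(0.982381)/0.0233) = exp(-0.01778/0.0233)
f = exp(-0.7629) = 0.4663

0.47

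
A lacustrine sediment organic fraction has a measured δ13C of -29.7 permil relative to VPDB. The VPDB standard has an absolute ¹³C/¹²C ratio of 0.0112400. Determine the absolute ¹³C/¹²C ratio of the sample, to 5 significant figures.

R_sample = R_standard × (δ13C/1000 + 1)
R_sample = 0.0112400 × (-29.7/1000 + 1) = 0.0112400 × 0.970300
R_sample = 0.0109062

0.010906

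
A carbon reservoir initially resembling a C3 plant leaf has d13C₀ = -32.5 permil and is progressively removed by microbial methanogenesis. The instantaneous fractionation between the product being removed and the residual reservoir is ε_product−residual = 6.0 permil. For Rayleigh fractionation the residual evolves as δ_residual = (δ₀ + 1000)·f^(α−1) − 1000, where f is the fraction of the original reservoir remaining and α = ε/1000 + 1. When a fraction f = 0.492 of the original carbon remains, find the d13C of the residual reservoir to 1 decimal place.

-36.6 permil

Rayleigh residual: δ_res = (δ₀ + 1000)·f^(α−1) − 1000
α = ε/1000 + 1 = 1.00600, so α − 1 = 0.00600
f^(α−1) = 0.492^(0.00600) = 0.995753
δ_res = (-32.5 + 1000) × 0.995753 − 1000 = 963.391 − 1000 = -36.61 permil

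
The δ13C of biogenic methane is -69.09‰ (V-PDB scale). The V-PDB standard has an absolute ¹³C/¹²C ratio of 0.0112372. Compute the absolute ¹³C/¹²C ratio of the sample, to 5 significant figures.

R_sample = R_standard × (δ13C/1000 + 1)
R_sample = 0.0112372 × (-69.09/1000 + 1) = 0.0112372 × 0.930910
R_sample = 0.0104608

0.010461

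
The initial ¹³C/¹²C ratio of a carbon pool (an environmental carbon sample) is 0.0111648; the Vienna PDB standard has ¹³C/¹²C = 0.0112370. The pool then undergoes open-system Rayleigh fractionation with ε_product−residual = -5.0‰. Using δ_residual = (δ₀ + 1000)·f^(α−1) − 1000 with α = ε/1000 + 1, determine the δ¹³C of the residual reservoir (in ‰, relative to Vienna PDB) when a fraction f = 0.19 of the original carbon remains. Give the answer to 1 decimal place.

δ₀ = (0.0111648/0.0112370 − 1)×1000 = (0.993575 − 1)×1000 = -6.425‰
α − 1 = ε/1000 = -0.0050
f^(α−1) = 0.19^(-0.0050) = 1.008338
δ_res = (-6.425 + 1000) × 1.008338 − 1000 = 1001.859 − 1000 = 1.86‰

1.9‰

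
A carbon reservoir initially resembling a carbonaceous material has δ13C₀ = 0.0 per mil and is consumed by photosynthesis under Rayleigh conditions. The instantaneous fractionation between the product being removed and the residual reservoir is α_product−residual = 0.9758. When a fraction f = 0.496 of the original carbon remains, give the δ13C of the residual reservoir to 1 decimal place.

17.1 per mil

Rayleigh residual: δ_res = (δ₀ + 1000)·f^(α−1) − 1000
α − 1 = -0.02420
f^(α−1) = 0.496^(-0.02420) = 1.017113
δ_res = (0.0 + 1000) × 1.017113 − 1000 = 1017.113 − 1000 = 17.11 per mil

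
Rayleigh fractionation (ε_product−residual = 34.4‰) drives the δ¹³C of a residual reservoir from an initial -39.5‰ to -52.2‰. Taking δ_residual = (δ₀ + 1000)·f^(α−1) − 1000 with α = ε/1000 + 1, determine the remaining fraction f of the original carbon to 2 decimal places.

α − 1 = ε/1000 = 0.0344
(δ_res + 1000)/(δ₀ + 1000) = (-52.2 + 1000)/(-39.5 + 1000) = 947.8/960.5 = 0.986778
f = 0.986778^(1/0.0344) = exp(ln(0.986778)/0.0344) = exp(-0.01331/0.0344)
f = exp(-0.3869) = 0.6791

0.68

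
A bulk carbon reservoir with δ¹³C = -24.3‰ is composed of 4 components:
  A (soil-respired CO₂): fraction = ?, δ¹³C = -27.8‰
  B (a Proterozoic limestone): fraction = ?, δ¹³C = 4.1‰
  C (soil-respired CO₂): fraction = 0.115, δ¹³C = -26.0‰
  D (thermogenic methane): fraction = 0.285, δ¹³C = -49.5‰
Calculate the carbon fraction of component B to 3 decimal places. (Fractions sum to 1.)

0.297

Let f_B and f_A be the unknown fractions; fractions sum to 1 so f_B + f_A = 0.600.
Mass balance: Σ fᵢ·δᵢ = δ_bulk ⇒ f_B·(4.1) + f_A·(-27.8) = -24.3 − (-17.097) = -7.203
Substitute f_A = 0.600 − f_B:
f_B·(4.1 − -27.8) = -7.203 − 0.600×(-27.8) = 9.477
f_B = 9.477 / 31.9 = 0.2971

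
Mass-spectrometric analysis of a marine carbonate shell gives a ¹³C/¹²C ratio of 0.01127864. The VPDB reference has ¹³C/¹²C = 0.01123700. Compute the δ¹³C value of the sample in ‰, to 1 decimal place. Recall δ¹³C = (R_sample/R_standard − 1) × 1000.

3.7‰

δ¹³C = (R_sample / R_standard − 1) × 1000
R_sample / R_standard = 0.01127864 / 0.01123700 = 1.003706
δ¹³C = (1.003706 − 1) × 1000 = 3.71‰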